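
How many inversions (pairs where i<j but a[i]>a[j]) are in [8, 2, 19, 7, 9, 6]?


For each element, count the later elements that are smaller than it:
  8 (index 0): smaller elements after it = [2, 7, 6] -> 3
  2 (index 1): smaller elements after it = [] -> 0
  19 (index 2): smaller elements after it = [7, 9, 6] -> 3
  7 (index 3): smaller elements after it = [6] -> 1
  9 (index 4): smaller elements after it = [6] -> 1
Total inversions = 3 + 0 + 3 + 1 + 1 = 8
Final answer: 8


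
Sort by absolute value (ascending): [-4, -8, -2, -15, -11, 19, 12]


Compute absolute values:
  |-4| = 4
  |-8| = 8
  |-2| = 2
  |-15| = 15
  |-11| = 11
  |19| = 19
  |12| = 12
Absolute values in increasing order: 2 < 4 < 8 < 11 < 12 < 15 < 19
Listing the original numbers in that order gives the answer.
Final answer: [-2, -4, -8, -11, 12, -15, 19]


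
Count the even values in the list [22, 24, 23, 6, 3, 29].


Check each element:
  22 is even
  24 is even
  23 is odd
  6 is even
  3 is odd
  29 is odd
Evens: [22, 24, 6]
Count of evens = 3
Final answer: 3


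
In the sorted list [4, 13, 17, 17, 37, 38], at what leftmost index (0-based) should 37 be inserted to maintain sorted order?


List is sorted: [4, 13, 17, 17, 37, 38]
We need the leftmost position where 37 can be inserted, i.e. the first index whose element is >= 37 (or the end of the list if none is).
Binary search with low=0, high=6 (0-based indices):
  low=0, high=6, mid=3: a[3]=17 < 37, so low = 4
  low=4, high=6, mid=5: a[5]=38 >= 37, so high = 5
  low=4, high=5, mid=4: a[4]=37 >= 37, so high = 4
Now low = high = 4, so the insertion index is 4.
Final answer: 4


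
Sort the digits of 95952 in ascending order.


The number 95952 has digits: 9, 5, 9, 5, 2
Sorted: 2, 5, 5, 9, 9
Joining the sorted digits gives the result.
Final answer: 25599


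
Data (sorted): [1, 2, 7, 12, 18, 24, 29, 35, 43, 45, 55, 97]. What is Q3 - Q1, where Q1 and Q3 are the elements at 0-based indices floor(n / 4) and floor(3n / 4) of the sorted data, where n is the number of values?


The data has n = 12 elements.
Q1 index = floor(12 / 4) = floor(3) = 3; Q3 index = floor(3 * 12 / 4) = floor(9) = 9
Q1 = element at index 3 = 12
Q3 = element at index 9 = 45
IQR = 45 - 12 = 33
Final answer: 33


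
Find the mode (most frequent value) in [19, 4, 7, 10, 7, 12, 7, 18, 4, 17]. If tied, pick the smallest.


Count the frequency of each value:
  4 appears 2 time(s)
  7 appears 3 time(s)
  10 appears 1 time(s)
  12 appears 1 time(s)
  17 appears 1 time(s)
  18 appears 1 time(s)
  19 appears 1 time(s)
Maximum frequency is 3.
Only 7 reaches that frequency, so it is the mode.
Final answer: 7


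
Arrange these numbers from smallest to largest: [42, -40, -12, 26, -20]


Original list: [42, -40, -12, 26, -20]
Repeatedly take the smallest remaining element:
  Remaining [42, -40, -12, 26, -20] -> smallest is -40
  Remaining [42, -12, 26, -20] -> smallest is -20
  Remaining [42, -12, 26] -> smallest is -12
  Remaining [42, 26] -> smallest is 26
  Remaining [42] -> smallest is 42
Collecting the picks in order gives the sorted list.
Final answer: [-40, -20, -12, 26, 42]


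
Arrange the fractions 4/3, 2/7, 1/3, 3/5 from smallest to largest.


Convert to decimal for comparison:
  4/3 = 1.3333
  2/7 = 0.2857
  1/3 = 0.3333
  3/5 = 0.6
Decimals in increasing order: 0.2857 < 0.3333 < 0.6 < 1.3333
Writing each back as its fraction gives the sorted order.
Final answer: 2/7, 1/3, 3/5, 4/3


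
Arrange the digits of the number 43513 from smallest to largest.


The number 43513 has digits: 4, 3, 5, 1, 3
Sorted: 1, 3, 3, 4, 5
Joining the sorted digits gives the result.
Final answer: 13345


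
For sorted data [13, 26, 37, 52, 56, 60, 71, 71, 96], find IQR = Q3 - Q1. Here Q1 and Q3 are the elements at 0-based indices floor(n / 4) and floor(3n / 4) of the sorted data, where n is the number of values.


The data has n = 9 elements.
Q1 index = floor(9 / 4) = floor(2.25) = 2; Q3 index = floor(3 * 9 / 4) = floor(6.75) = 6
Q1 = element at index 2 = 37
Q3 = element at index 6 = 71
IQR = 71 - 37 = 34
Final answer: 34


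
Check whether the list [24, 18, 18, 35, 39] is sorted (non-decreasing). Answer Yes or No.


Check consecutive pairs:
  24 <= 18? False
  18 <= 18? True
  18 <= 35? True
  35 <= 39? True
1 consecutive pair(s) are out of order, so the list is not sorted.
Final answer: No


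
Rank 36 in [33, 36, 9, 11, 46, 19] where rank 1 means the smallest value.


Sort ascending: [9, 11, 19, 33, 36, 46]
Find 36 in the sorted list.
36 is at position 5 (1-indexed).
Final answer: 5


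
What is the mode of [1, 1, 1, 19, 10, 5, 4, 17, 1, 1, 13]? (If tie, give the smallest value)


Count the frequency of each value:
  1 appears 5 time(s)
  4 appears 1 time(s)
  5 appears 1 time(s)
  10 appears 1 time(s)
  13 appears 1 time(s)
  17 appears 1 time(s)
  19 appears 1 time(s)
Maximum frequency is 5.
Only 1 reaches that frequency, so it is the mode.
Final answer: 1


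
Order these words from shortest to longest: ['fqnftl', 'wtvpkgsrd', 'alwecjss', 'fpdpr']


Compute lengths:
  'fqnftl' has length 6
  'wtvpkgsrd' has length 9
  'alwecjss' has length 8
  'fpdpr' has length 5
Lengths in increasing order: 5 < 6 < 8 < 9
Listing the words in that order gives the answer.
Final answer: ['fpdpr', 'fqnftl', 'alwecjss', 'wtvpkgsrd']


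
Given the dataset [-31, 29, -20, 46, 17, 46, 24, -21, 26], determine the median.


First, sort the list: [-31, -21, -20, 17, 24, 26, 29, 46, 46]
The list has 9 elements (odd count).
The middle index is 4 (0-based), and the element there is 24.
Final answer: 24


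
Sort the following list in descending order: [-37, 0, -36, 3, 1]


Original list: [-37, 0, -36, 3, 1]
Repeatedly take the largest remaining element:
  Remaining [-37, 0, -36, 3, 1] -> largest is 3
  Remaining [-37, 0, -36, 1] -> largest is 1
  Remaining [-37, 0, -36] -> largest is 0
  Remaining [-37, -36] -> largest is -36
  Remaining [-37] -> largest is -37
Collecting the picks in order gives the descending list.
Final answer: [3, 1, 0, -36, -37]


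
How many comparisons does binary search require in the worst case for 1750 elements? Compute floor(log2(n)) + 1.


Binary search halves the search space each step.
Maximum comparisons = floor(log2(1750)) + 1
log2(1750) = 10.7731
floor(log2(1750)) = 10, so 10 + 1 = 11
Final answer: 11


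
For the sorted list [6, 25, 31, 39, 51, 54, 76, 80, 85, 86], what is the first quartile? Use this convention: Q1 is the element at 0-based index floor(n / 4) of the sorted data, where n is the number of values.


The list has n = 10 elements.
Q1 index = floor(10 / 4) = floor(2.5) = 2
Counting from index 0 in the sorted data, the element at index 2 is 31.
Final answer: 31


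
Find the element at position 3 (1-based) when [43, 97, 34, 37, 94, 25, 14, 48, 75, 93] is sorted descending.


Sort descending: [97, 94, 93, 75, 48, 43, 37, 34, 25, 14]
The 3rd element (1-indexed) is at index 2.
Value = 93
Final answer: 93


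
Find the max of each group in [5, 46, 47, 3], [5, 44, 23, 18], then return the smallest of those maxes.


Find max of each group:
  Group 1: [5, 46, 47, 3] -> max = 47
  Group 2: [5, 44, 23, 18] -> max = 44
Maxes: [47, 44]
Minimum of maxes = 44
Final answer: 44


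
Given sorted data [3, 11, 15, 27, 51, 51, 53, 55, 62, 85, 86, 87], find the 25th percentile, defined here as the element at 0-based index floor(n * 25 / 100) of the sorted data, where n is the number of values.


The dataset has n = 12 elements.
Index = floor(12 * 25 / 100) = floor(300 / 100) = floor(3) = 3
Counting from index 0 in the sorted data, the element at index 3 is 27.
Final answer: 27


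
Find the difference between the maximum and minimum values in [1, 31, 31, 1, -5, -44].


Maximum value: 31
Minimum value: -44
Range = 31 - (-44) = 75
Final answer: 75


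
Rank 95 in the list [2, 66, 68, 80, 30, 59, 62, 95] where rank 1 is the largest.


Sort descending: [95, 80, 68, 66, 62, 59, 30, 2]
Find 95 in the sorted list.
95 is at position 1.
Final answer: 1


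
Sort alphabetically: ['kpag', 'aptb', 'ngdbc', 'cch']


Compare strings character by character (the first differing letter decides):
  'aptb' < 'cch' since 'a' < 'c' at position 1
  'cch' < 'kpag' since 'c' < 'k' at position 1
  'kpag' < 'ngdbc' since 'k' < 'n' at position 1
Chaining these comparisons gives the alphabetical order.
Final answer: ['aptb', 'cch', 'kpag', 'ngdbc']


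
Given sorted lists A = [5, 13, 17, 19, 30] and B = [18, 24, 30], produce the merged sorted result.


List A: [5, 13, 17, 19, 30]
List B: [18, 24, 30]
Repeatedly compare the front elements and take the smaller:
  5 vs 18 -> take 5
  13 vs 18 -> take 13
  17 vs 18 -> take 17
  19 vs 18 -> take 18
  19 vs 24 -> take 19
  30 vs 24 -> take 24
  30 vs 30 -> take 30
  A is exhausted; append the rest of B: [30]
Final answer: [5, 13, 17, 18, 19, 24, 30, 30]


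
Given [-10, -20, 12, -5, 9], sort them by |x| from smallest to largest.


Compute absolute values:
  |-10| = 10
  |-20| = 20
  |12| = 12
  |-5| = 5
  |9| = 9
Absolute values in increasing order: 5 < 9 < 10 < 12 < 20
Listing the original numbers in that order gives the answer.
Final answer: [-5, 9, -10, 12, -20]


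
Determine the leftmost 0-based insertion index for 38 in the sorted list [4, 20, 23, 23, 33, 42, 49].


List is sorted: [4, 20, 23, 23, 33, 42, 49]
We need the leftmost position where 38 can be inserted, i.e. the first index whose element is >= 38 (or the end of the list if none is).
Binary search with low=0, high=7 (0-based indices):
  low=0, high=7, mid=3: a[3]=23 < 38, so low = 4
  low=4, high=7, mid=5: a[5]=42 >= 38, so high = 5
  low=4, high=5, mid=4: a[4]=33 < 38, so low = 5
Now low = high = 5, so the insertion index is 5.
Final answer: 5


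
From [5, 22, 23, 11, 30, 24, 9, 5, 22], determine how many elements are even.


Check each element:
  5 is odd
  22 is even
  23 is odd
  11 is odd
  30 is even
  24 is even
  9 is odd
  5 is odd
  22 is even
Evens: [22, 30, 24, 22]
Count of evens = 4
Final answer: 4


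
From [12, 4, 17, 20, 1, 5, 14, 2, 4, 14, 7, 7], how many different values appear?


List all unique values:
Distinct values: [1, 2, 4, 5, 7, 12, 14, 17, 20]
Count = 9
Final answer: 9


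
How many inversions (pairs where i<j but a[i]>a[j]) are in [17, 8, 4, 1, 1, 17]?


For each element, count the later elements that are smaller than it:
  17 (index 0): smaller elements after it = [8, 4, 1, 1] -> 4
  8 (index 1): smaller elements after it = [4, 1, 1] -> 3
  4 (index 2): smaller elements after it = [1, 1] -> 2
  1 (index 3): smaller elements after it = [] -> 0
  1 (index 4): smaller elements after it = [] -> 0
Total inversions = 4 + 3 + 2 + 0 + 0 = 9
Final answer: 9


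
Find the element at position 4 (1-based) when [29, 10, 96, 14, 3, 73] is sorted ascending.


Sort ascending: [3, 10, 14, 29, 73, 96]
The 4th element (1-indexed) is at index 3.
Value = 29
Final answer: 29


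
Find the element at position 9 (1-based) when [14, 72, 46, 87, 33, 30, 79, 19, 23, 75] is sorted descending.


Sort descending: [87, 79, 75, 72, 46, 33, 30, 23, 19, 14]
The 9th element (1-indexed) is at index 8.
Value = 19
Final answer: 19


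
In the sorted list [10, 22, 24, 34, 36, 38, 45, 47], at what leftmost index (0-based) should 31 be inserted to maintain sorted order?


List is sorted: [10, 22, 24, 34, 36, 38, 45, 47]
We need the leftmost position where 31 can be inserted, i.e. the first index whose element is >= 31 (or the end of the list if none is).
Binary search with low=0, high=8 (0-based indices):
  low=0, high=8, mid=4: a[4]=36 >= 31, so high = 4
  low=0, high=4, mid=2: a[2]=24 < 31, so low = 3
  low=3, high=4, mid=3: a[3]=34 >= 31, so high = 3
Now low = high = 3, so the insertion index is 3.
Final answer: 3


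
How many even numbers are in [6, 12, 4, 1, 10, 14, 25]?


Check each element:
  6 is even
  12 is even
  4 is even
  1 is odd
  10 is even
  14 is even
  25 is odd
Evens: [6, 12, 4, 10, 14]
Count of evens = 5
Final answer: 5


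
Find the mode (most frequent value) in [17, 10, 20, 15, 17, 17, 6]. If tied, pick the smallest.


Count the frequency of each value:
  6 appears 1 time(s)
  10 appears 1 time(s)
  15 appears 1 time(s)
  17 appears 3 time(s)
  20 appears 1 time(s)
Maximum frequency is 3.
Only 17 reaches that frequency, so it is the mode.
Final answer: 17


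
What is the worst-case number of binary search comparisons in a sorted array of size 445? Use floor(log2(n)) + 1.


Binary search halves the search space each step.
Maximum comparisons = floor(log2(445)) + 1
log2(445) = 8.7977
floor(log2(445)) = 8, so 8 + 1 = 9
Final answer: 9


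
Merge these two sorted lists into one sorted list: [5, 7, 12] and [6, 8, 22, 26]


List A: [5, 7, 12]
List B: [6, 8, 22, 26]
Repeatedly compare the front elements and take the smaller:
  5 vs 6 -> take 5
  7 vs 6 -> take 6
  7 vs 8 -> take 7
  12 vs 8 -> take 8
  12 vs 22 -> take 12
  A is exhausted; append the rest of B: [22, 26]
Final answer: [5, 6, 7, 8, 12, 22, 26]


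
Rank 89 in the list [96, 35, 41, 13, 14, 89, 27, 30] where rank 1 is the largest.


Sort descending: [96, 89, 41, 35, 30, 27, 14, 13]
Find 89 in the sorted list.
89 is at position 2.
Final answer: 2


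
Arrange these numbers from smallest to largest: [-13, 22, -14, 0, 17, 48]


Original list: [-13, 22, -14, 0, 17, 48]
Repeatedly take the smallest remaining element:
  Remaining [-13, 22, -14, 0, 17, 48] -> smallest is -14
  Remaining [-13, 22, 0, 17, 48] -> smallest is -13
  Remaining [22, 0, 17, 48] -> smallest is 0
  Remaining [22, 17, 48] -> smallest is 17
  Remaining [22, 48] -> smallest is 22
  Remaining [48] -> smallest is 48
Collecting the picks in order gives the sorted list.
Final answer: [-14, -13, 0, 17, 22, 48]


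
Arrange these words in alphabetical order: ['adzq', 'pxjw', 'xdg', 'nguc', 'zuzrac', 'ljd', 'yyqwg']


Compare strings character by character (the first differing letter decides):
  'adzq' < 'ljd' since 'a' < 'l' at position 1
  'ljd' < 'nguc' since 'l' < 'n' at position 1
  'nguc' < 'pxjw' since 'n' < 'p' at position 1
  'pxjw' < 'xdg' since 'p' < 'x' at position 1
  'xdg' < 'yyqwg' since 'x' < 'y' at position 1
  'yyqwg' < 'zuzrac' since 'y' < 'z' at position 1
Chaining these comparisons gives the alphabetical order.
Final answer: ['adzq', 'ljd', 'nguc', 'pxjw', 'xdg', 'yyqwg', 'zuzrac']


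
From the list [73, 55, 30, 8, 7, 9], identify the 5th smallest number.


Sort ascending: [7, 8, 9, 30, 55, 73]
The 5th element (1-indexed) is at index 4.
Value = 55
Final answer: 55


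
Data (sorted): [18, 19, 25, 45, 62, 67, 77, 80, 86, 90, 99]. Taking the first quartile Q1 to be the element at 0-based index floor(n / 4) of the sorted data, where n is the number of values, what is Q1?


The list has n = 11 elements.
Q1 index = floor(11 / 4) = floor(2.75) = 2
Counting from index 0 in the sorted data, the element at index 2 is 25.
Final answer: 25


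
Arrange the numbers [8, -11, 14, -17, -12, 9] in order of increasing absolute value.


Compute absolute values:
  |8| = 8
  |-11| = 11
  |14| = 14
  |-17| = 17
  |-12| = 12
  |9| = 9
Absolute values in increasing order: 8 < 9 < 11 < 12 < 14 < 17
Listing the original numbers in that order gives the answer.
Final answer: [8, 9, -11, -12, 14, -17]


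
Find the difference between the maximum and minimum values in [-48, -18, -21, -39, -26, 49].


Maximum value: 49
Minimum value: -48
Range = 49 - (-48) = 97
Final answer: 97


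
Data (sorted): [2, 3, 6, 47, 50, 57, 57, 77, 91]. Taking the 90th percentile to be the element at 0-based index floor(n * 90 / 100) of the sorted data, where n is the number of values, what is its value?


The dataset has n = 9 elements.
Index = floor(9 * 90 / 100) = floor(810 / 100) = floor(8.1) = 8
Counting from index 0 in the sorted data, the element at index 8 is 91.
Final answer: 91


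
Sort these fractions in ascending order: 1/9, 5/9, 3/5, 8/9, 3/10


Convert to decimal for comparison:
  1/9 = 0.1111
  5/9 = 0.5556
  3/5 = 0.6
  8/9 = 0.8889
  3/10 = 0.3
Decimals in increasing order: 0.1111 < 0.3 < 0.5556 < 0.6 < 0.8889
Writing each back as its fraction gives the sorted order.
Final answer: 1/9, 3/10, 5/9, 3/5, 8/9


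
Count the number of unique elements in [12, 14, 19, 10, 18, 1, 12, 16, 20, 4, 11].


List all unique values:
Distinct values: [1, 4, 10, 11, 12, 14, 16, 18, 19, 20]
Count = 10
Final answer: 10


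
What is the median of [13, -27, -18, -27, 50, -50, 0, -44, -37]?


First, sort the list: [-50, -44, -37, -27, -27, -18, 0, 13, 50]
The list has 9 elements (odd count).
The middle index is 4 (0-based), and the element there is -27.
Final answer: -27


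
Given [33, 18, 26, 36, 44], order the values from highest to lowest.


Original list: [33, 18, 26, 36, 44]
Repeatedly take the largest remaining element:
  Remaining [33, 18, 26, 36, 44] -> largest is 44
  Remaining [33, 18, 26, 36] -> largest is 36
  Remaining [33, 18, 26] -> largest is 33
  Remaining [18, 26] -> largest is 26
  Remaining [18] -> largest is 18
Collecting the picks in order gives the descending list.
Final answer: [44, 36, 33, 26, 18]


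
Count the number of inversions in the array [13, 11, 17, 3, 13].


For each element, count the later elements that are smaller than it:
  13 (index 0): smaller elements after it = [11, 3] -> 2
  11 (index 1): smaller elements after it = [3] -> 1
  17 (index 2): smaller elements after it = [3, 13] -> 2
  3 (index 3): smaller elements after it = [] -> 0
Total inversions = 2 + 1 + 2 + 0 = 5
Final answer: 5


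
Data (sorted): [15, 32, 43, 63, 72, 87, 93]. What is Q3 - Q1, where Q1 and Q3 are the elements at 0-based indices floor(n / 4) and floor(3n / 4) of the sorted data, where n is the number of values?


The data has n = 7 elements.
Q1 index = floor(7 / 4) = floor(1.75) = 1; Q3 index = floor(3 * 7 / 4) = floor(5.25) = 5
Q1 = element at index 1 = 32
Q3 = element at index 5 = 87
IQR = 87 - 32 = 55
Final answer: 55


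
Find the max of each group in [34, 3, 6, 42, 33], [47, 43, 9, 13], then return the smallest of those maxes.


Find max of each group:
  Group 1: [34, 3, 6, 42, 33] -> max = 42
  Group 2: [47, 43, 9, 13] -> max = 47
Maxes: [42, 47]
Minimum of maxes = 42
Final answer: 42


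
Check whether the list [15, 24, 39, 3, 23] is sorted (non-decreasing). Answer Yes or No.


Check consecutive pairs:
  15 <= 24? True
  24 <= 39? True
  39 <= 3? False
  3 <= 23? True
1 consecutive pair(s) are out of order, so the list is not sorted.
Final answer: No


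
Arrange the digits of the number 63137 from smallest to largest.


The number 63137 has digits: 6, 3, 1, 3, 7
Sorted: 1, 3, 3, 6, 7
Joining the sorted digits gives the result.
Final answer: 13367


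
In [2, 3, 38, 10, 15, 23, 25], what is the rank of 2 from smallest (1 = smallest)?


Sort ascending: [2, 3, 10, 15, 23, 25, 38]
Find 2 in the sorted list.
2 is at position 1 (1-indexed).
Final answer: 1


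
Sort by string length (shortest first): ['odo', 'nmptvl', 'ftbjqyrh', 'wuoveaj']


Compute lengths:
  'odo' has length 3
  'nmptvl' has length 6
  'ftbjqyrh' has length 8
  'wuoveaj' has length 7
Lengths in increasing order: 3 < 6 < 7 < 8
Listing the words in that order gives the answer.
Final answer: ['odo', 'nmptvl', 'wuoveaj', 'ftbjqyrh']


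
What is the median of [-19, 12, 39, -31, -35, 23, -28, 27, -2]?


First, sort the list: [-35, -31, -28, -19, -2, 12, 23, 27, 39]
The list has 9 elements (odd count).
The middle index is 4 (0-based), and the element there is -2.
Final answer: -2


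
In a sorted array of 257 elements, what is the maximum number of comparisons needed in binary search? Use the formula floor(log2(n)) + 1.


Binary search halves the search space each step.
Maximum comparisons = floor(log2(257)) + 1
log2(257) = 8.0056
floor(log2(257)) = 8, so 8 + 1 = 9
Final answer: 9


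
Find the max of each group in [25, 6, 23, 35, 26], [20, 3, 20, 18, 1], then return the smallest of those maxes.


Find max of each group:
  Group 1: [25, 6, 23, 35, 26] -> max = 35
  Group 2: [20, 3, 20, 18, 1] -> max = 20
Maxes: [35, 20]
Minimum of maxes = 20
Final answer: 20


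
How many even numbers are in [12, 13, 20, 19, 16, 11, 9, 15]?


Check each element:
  12 is even
  13 is odd
  20 is even
  19 is odd
  16 is even
  11 is odd
  9 is odd
  15 is odd
Evens: [12, 20, 16]
Count of evens = 3
Final answer: 3


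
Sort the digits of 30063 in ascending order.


The number 30063 has digits: 3, 0, 0, 6, 3
Sorted: 0, 0, 3, 3, 6
Joining the sorted digits gives the result.
Final answer: 00336


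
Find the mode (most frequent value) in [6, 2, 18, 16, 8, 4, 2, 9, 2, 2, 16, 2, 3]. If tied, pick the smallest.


Count the frequency of each value:
  2 appears 5 time(s)
  3 appears 1 time(s)
  4 appears 1 time(s)
  6 appears 1 time(s)
  8 appears 1 time(s)
  9 appears 1 time(s)
  16 appears 2 time(s)
  18 appears 1 time(s)
Maximum frequency is 5.
Only 2 reaches that frequency, so it is the mode.
Final answer: 2


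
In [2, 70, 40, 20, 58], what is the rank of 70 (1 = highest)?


Sort descending: [70, 58, 40, 20, 2]
Find 70 in the sorted list.
70 is at position 1.
Final answer: 1


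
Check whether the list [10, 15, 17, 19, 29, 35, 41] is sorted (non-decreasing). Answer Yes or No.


Check consecutive pairs:
  10 <= 15? True
  15 <= 17? True
  17 <= 19? True
  19 <= 29? True
  29 <= 35? True
  35 <= 41? True
Every consecutive pair is in order, so the list is non-decreasing.
Final answer: Yes


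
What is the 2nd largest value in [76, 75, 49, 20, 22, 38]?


Sort descending: [76, 75, 49, 38, 22, 20]
The 2nd element (1-indexed) is at index 1.
Value = 75
Final answer: 75


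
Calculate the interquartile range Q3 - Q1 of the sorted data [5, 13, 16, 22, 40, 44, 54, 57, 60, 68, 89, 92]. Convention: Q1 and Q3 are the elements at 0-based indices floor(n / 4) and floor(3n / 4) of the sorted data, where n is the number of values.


The data has n = 12 elements.
Q1 index = floor(12 / 4) = floor(3) = 3; Q3 index = floor(3 * 12 / 4) = floor(9) = 9
Q1 = element at index 3 = 22
Q3 = element at index 9 = 68
IQR = 68 - 22 = 46
Final answer: 46


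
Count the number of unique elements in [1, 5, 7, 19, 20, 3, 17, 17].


List all unique values:
Distinct values: [1, 3, 5, 7, 17, 19, 20]
Count = 7
Final answer: 7


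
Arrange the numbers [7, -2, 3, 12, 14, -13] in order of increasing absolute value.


Compute absolute values:
  |7| = 7
  |-2| = 2
  |3| = 3
  |12| = 12
  |14| = 14
  |-13| = 13
Absolute values in increasing order: 2 < 3 < 7 < 12 < 13 < 14
Listing the original numbers in that order gives the answer.
Final answer: [-2, 3, 7, 12, -13, 14]


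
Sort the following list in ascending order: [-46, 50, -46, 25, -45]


Original list: [-46, 50, -46, 25, -45]
Repeatedly take the smallest remaining element:
  Remaining [-46, 50, -46, 25, -45] -> smallest is -46
  Remaining [50, -46, 25, -45] -> smallest is -46
  Remaining [50, 25, -45] -> smallest is -45
  Remaining [50, 25] -> smallest is 25
  Remaining [50] -> smallest is 50
Collecting the picks in order gives the sorted list.
Final answer: [-46, -46, -45, 25, 50]


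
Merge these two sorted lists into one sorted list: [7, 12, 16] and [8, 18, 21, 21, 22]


List A: [7, 12, 16]
List B: [8, 18, 21, 21, 22]
Repeatedly compare the front elements and take the smaller:
  7 vs 8 -> take 7
  12 vs 8 -> take 8
  12 vs 18 -> take 12
  16 vs 18 -> take 16
  A is exhausted; append the rest of B: [18, 21, 21, 22]
Final answer: [7, 8, 12, 16, 18, 21, 21, 22]


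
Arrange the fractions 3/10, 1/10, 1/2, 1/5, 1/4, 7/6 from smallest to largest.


Convert to decimal for comparison:
  3/10 = 0.3
  1/10 = 0.1
  1/2 = 0.5
  1/5 = 0.2
  1/4 = 0.25
  7/6 = 1.1667
Decimals in increasing order: 0.1 < 0.2 < 0.25 < 0.3 < 0.5 < 1.1667
Writing each back as its fraction gives the sorted order.
Final answer: 1/10, 1/5, 1/4, 3/10, 1/2, 7/6


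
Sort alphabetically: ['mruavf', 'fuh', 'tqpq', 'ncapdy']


Compare strings character by character (the first differing letter decides):
  'fuh' < 'mruavf' since 'f' < 'm' at position 1
  'mruavf' < 'ncapdy' since 'm' < 'n' at position 1
  'ncapdy' < 'tqpq' since 'n' < 't' at position 1
Chaining these comparisons gives the alphabetical order.
Final answer: ['fuh', 'mruavf', 'ncapdy', 'tqpq']


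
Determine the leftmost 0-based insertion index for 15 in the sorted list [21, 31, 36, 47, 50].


List is sorted: [21, 31, 36, 47, 50]
We need the leftmost position where 15 can be inserted, i.e. the first index whose element is >= 15 (or the end of the list if none is).
Binary search with low=0, high=5 (0-based indices):
  low=0, high=5, mid=2: a[2]=36 >= 15, so high = 2
  low=0, high=2, mid=1: a[1]=31 >= 15, so high = 1
  low=0, high=1, mid=0: a[0]=21 >= 15, so high = 0
Now low = high = 0, so the insertion index is 0.
Final answer: 0


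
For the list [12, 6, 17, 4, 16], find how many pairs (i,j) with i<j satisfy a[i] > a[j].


For each element, count the later elements that are smaller than it:
  12 (index 0): smaller elements after it = [6, 4] -> 2
  6 (index 1): smaller elements after it = [4] -> 1
  17 (index 2): smaller elements after it = [4, 16] -> 2
  4 (index 3): smaller elements after it = [] -> 0
Total inversions = 2 + 1 + 2 + 0 = 5
Final answer: 5


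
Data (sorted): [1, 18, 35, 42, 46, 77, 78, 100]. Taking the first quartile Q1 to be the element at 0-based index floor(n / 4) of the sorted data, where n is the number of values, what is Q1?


The list has n = 8 elements.
Q1 index = floor(8 / 4) = floor(2) = 2
Counting from index 0 in the sorted data, the element at index 2 is 35.
Final answer: 35


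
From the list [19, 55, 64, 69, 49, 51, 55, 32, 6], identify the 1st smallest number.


Sort ascending: [6, 19, 32, 49, 51, 55, 55, 64, 69]
The 1st element (1-indexed) is at index 0.
Value = 6
Final answer: 6


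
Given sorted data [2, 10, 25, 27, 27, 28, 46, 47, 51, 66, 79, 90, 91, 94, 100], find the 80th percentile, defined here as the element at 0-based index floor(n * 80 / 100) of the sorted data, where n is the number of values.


The dataset has n = 15 elements.
Index = floor(15 * 80 / 100) = floor(1200 / 100) = floor(12) = 12
Counting from index 0 in the sorted data, the element at index 12 is 91.
Final answer: 91


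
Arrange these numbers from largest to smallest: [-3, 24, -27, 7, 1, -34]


Original list: [-3, 24, -27, 7, 1, -34]
Repeatedly take the largest remaining element:
  Remaining [-3, 24, -27, 7, 1, -34] -> largest is 24
  Remaining [-3, -27, 7, 1, -34] -> largest is 7
  Remaining [-3, -27, 1, -34] -> largest is 1
  Remaining [-3, -27, -34] -> largest is -3
  Remaining [-27, -34] -> largest is -27
  Remaining [-34] -> largest is -34
Collecting the picks in order gives the descending list.
Final answer: [24, 7, 1, -3, -27, -34]


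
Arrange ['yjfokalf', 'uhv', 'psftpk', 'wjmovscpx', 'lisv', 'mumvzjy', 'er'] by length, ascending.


Compute lengths:
  'yjfokalf' has length 8
  'uhv' has length 3
  'psftpk' has length 6
  'wjmovscpx' has length 9
  'lisv' has length 4
  'mumvzjy' has length 7
  'er' has length 2
Lengths in increasing order: 2 < 3 < 4 < 6 < 7 < 8 < 9
Listing the words in that order gives the answer.
Final answer: ['er', 'uhv', 'lisv', 'psftpk', 'mumvzjy', 'yjfokalf', 'wjmovscpx']


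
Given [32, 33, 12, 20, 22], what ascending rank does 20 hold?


Sort ascending: [12, 20, 22, 32, 33]
Find 20 in the sorted list.
20 is at position 2 (1-indexed).
Final answer: 2


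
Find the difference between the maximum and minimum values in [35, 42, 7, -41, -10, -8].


Maximum value: 42
Minimum value: -41
Range = 42 - (-41) = 83
Final answer: 83


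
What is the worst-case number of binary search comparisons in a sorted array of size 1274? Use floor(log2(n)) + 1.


Binary search halves the search space each step.
Maximum comparisons = floor(log2(1274)) + 1
log2(1274) = 10.3151
floor(log2(1274)) = 10, so 10 + 1 = 11
Final answer: 11


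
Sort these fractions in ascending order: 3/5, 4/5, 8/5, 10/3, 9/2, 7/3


Convert to decimal for comparison:
  3/5 = 0.6
  4/5 = 0.8
  8/5 = 1.6
  10/3 = 3.3333
  9/2 = 4.5
  7/3 = 2.3333
Decimals in increasing order: 0.6 < 0.8 < 1.6 < 2.3333 < 3.3333 < 4.5
Writing each back as its fraction gives the sorted order.
Final answer: 3/5, 4/5, 8/5, 7/3, 10/3, 9/2


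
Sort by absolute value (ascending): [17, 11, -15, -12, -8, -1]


Compute absolute values:
  |17| = 17
  |11| = 11
  |-15| = 15
  |-12| = 12
  |-8| = 8
  |-1| = 1
Absolute values in increasing order: 1 < 8 < 11 < 12 < 15 < 17
Listing the original numbers in that order gives the answer.
Final answer: [-1, -8, 11, -12, -15, 17]


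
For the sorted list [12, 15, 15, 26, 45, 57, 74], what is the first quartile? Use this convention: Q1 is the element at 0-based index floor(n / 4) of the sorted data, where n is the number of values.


The list has n = 7 elements.
Q1 index = floor(7 / 4) = floor(1.75) = 1
Counting from index 0 in the sorted data, the element at index 1 is 15.
Final answer: 15


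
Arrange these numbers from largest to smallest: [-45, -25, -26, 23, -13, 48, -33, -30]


Original list: [-45, -25, -26, 23, -13, 48, -33, -30]
Repeatedly take the largest remaining element:
  Remaining [-45, -25, -26, 23, -13, 48, -33, -30] -> largest is 48
  Remaining [-45, -25, -26, 23, -13, -33, -30] -> largest is 23
  Remaining [-45, -25, -26, -13, -33, -30] -> largest is -13
  Remaining [-45, -25, -26, -33, -30] -> largest is -25
  Remaining [-45, -26, -33, -30] -> largest is -26
  Remaining [-45, -33, -30] -> largest is -30
  Remaining [-45, -33] -> largest is -33
  Remaining [-45] -> largest is -45
Collecting the picks in order gives the descending list.
Final answer: [48, 23, -13, -25, -26, -30, -33, -45]


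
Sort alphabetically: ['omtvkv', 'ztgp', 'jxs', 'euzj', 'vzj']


Compare strings character by character (the first differing letter decides):
  'euzj' < 'jxs' since 'e' < 'j' at position 1
  'jxs' < 'omtvkv' since 'j' < 'o' at position 1
  'omtvkv' < 'vzj' since 'o' < 'v' at position 1
  'vzj' < 'ztgp' since 'v' < 'z' at position 1
Chaining these comparisons gives the alphabetical order.
Final answer: ['euzj', 'jxs', 'omtvkv', 'vzj', 'ztgp']


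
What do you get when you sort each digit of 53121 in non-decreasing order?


The number 53121 has digits: 5, 3, 1, 2, 1
Sorted: 1, 1, 2, 3, 5
Joining the sorted digits gives the result.
Final answer: 11235


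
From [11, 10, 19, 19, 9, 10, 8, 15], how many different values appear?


List all unique values:
Distinct values: [8, 9, 10, 11, 15, 19]
Count = 6
Final answer: 6


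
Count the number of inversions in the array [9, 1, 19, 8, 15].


For each element, count the later elements that are smaller than it:
  9 (index 0): smaller elements after it = [1, 8] -> 2
  1 (index 1): smaller elements after it = [] -> 0
  19 (index 2): smaller elements after it = [8, 15] -> 2
  8 (index 3): smaller elements after it = [] -> 0
Total inversions = 2 + 0 + 2 + 0 = 4
Final answer: 4


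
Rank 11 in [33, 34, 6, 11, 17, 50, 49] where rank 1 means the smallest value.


Sort ascending: [6, 11, 17, 33, 34, 49, 50]
Find 11 in the sorted list.
11 is at position 2 (1-indexed).
Final answer: 2


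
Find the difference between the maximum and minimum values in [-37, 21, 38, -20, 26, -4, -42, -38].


Maximum value: 38
Minimum value: -42
Range = 38 - (-42) = 80
Final answer: 80


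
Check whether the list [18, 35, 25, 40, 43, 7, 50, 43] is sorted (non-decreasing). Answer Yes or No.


Check consecutive pairs:
  18 <= 35? True
  35 <= 25? False
  25 <= 40? True
  40 <= 43? True
  43 <= 7? False
  7 <= 50? True
  50 <= 43? False
3 consecutive pair(s) are out of order, so the list is not sorted.
Final answer: No


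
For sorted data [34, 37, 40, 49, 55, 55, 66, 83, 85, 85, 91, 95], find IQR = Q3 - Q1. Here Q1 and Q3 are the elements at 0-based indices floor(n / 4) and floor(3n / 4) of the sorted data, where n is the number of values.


The data has n = 12 elements.
Q1 index = floor(12 / 4) = floor(3) = 3; Q3 index = floor(3 * 12 / 4) = floor(9) = 9
Q1 = element at index 3 = 49
Q3 = element at index 9 = 85
IQR = 85 - 49 = 36
Final answer: 36


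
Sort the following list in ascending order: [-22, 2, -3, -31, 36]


Original list: [-22, 2, -3, -31, 36]
Repeatedly take the smallest remaining element:
  Remaining [-22, 2, -3, -31, 36] -> smallest is -31
  Remaining [-22, 2, -3, 36] -> smallest is -22
  Remaining [2, -3, 36] -> smallest is -3
  Remaining [2, 36] -> smallest is 2
  Remaining [36] -> smallest is 36
Collecting the picks in order gives the sorted list.
Final answer: [-31, -22, -3, 2, 36]


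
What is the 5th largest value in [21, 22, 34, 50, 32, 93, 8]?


Sort descending: [93, 50, 34, 32, 22, 21, 8]
The 5th element (1-indexed) is at index 4.
Value = 22
Final answer: 22


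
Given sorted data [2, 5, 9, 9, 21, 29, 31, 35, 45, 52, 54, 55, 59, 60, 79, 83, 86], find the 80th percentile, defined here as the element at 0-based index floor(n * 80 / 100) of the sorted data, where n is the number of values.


The dataset has n = 17 elements.
Index = floor(17 * 80 / 100) = floor(1360 / 100) = floor(13.6) = 13
Counting from index 0 in the sorted data, the element at index 13 is 60.
Final answer: 60


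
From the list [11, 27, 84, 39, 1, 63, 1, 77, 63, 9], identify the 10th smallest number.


Sort ascending: [1, 1, 9, 11, 27, 39, 63, 63, 77, 84]
The 10th element (1-indexed) is at index 9.
Value = 84
Final answer: 84


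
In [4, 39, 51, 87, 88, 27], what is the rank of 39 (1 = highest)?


Sort descending: [88, 87, 51, 39, 27, 4]
Find 39 in the sorted list.
39 is at position 4.
Final answer: 4


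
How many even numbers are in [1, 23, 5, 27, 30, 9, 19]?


Check each element:
  1 is odd
  23 is odd
  5 is odd
  27 is odd
  30 is even
  9 is odd
  19 is odd
Evens: [30]
Count of evens = 1
Final answer: 1


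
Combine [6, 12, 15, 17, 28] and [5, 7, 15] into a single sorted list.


List A: [6, 12, 15, 17, 28]
List B: [5, 7, 15]
Repeatedly compare the front elements and take the smaller:
  6 vs 5 -> take 5
  6 vs 7 -> take 6
  12 vs 7 -> take 7
  12 vs 15 -> take 12
  15 vs 15 -> take 15
  17 vs 15 -> take 15
  B is exhausted; append the rest of A: [17, 28]
Final answer: [5, 6, 7, 12, 15, 15, 17, 28]


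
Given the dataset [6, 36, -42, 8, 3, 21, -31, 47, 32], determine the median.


First, sort the list: [-42, -31, 3, 6, 8, 21, 32, 36, 47]
The list has 9 elements (odd count).
The middle index is 4 (0-based), and the element there is 8.
Final answer: 8


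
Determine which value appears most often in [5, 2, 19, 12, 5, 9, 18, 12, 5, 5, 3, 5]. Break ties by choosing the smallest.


Count the frequency of each value:
  2 appears 1 time(s)
  3 appears 1 time(s)
  5 appears 5 time(s)
  9 appears 1 time(s)
  12 appears 2 time(s)
  18 appears 1 time(s)
  19 appears 1 time(s)
Maximum frequency is 5.
Only 5 reaches that frequency, so it is the mode.
Final answer: 5


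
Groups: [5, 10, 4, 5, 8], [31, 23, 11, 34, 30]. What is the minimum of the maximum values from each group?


Find max of each group:
  Group 1: [5, 10, 4, 5, 8] -> max = 10
  Group 2: [31, 23, 11, 34, 30] -> max = 34
Maxes: [10, 34]
Minimum of maxes = 10
Final answer: 10


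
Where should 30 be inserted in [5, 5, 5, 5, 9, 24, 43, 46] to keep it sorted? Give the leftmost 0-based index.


List is sorted: [5, 5, 5, 5, 9, 24, 43, 46]
We need the leftmost position where 30 can be inserted, i.e. the first index whose element is >= 30 (or the end of the list if none is).
Binary search with low=0, high=8 (0-based indices):
  low=0, high=8, mid=4: a[4]=9 < 30, so low = 5
  low=5, high=8, mid=6: a[6]=43 >= 30, so high = 6
  low=5, high=6, mid=5: a[5]=24 < 30, so low = 6
Now low = high = 6, so the insertion index is 6.
Final answer: 6


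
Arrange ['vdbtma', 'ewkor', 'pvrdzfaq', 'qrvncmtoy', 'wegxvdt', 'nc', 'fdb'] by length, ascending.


Compute lengths:
  'vdbtma' has length 6
  'ewkor' has length 5
  'pvrdzfaq' has length 8
  'qrvncmtoy' has length 9
  'wegxvdt' has length 7
  'nc' has length 2
  'fdb' has length 3
Lengths in increasing order: 2 < 3 < 5 < 6 < 7 < 8 < 9
Listing the words in that order gives the answer.
Final answer: ['nc', 'fdb', 'ewkor', 'vdbtma', 'wegxvdt', 'pvrdzfaq', 'qrvncmtoy']


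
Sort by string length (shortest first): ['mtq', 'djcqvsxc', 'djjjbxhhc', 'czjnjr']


Compute lengths:
  'mtq' has length 3
  'djcqvsxc' has length 8
  'djjjbxhhc' has length 9
  'czjnjr' has length 6
Lengths in increasing order: 3 < 6 < 8 < 9
Listing the words in that order gives the answer.
Final answer: ['mtq', 'czjnjr', 'djcqvsxc', 'djjjbxhhc']


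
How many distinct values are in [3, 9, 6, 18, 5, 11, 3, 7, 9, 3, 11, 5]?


List all unique values:
Distinct values: [3, 5, 6, 7, 9, 11, 18]
Count = 7
Final answer: 7


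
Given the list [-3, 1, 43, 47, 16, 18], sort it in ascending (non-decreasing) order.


Original list: [-3, 1, 43, 47, 16, 18]
Repeatedly take the smallest remaining element:
  Remaining [-3, 1, 43, 47, 16, 18] -> smallest is -3
  Remaining [1, 43, 47, 16, 18] -> smallest is 1
  Remaining [43, 47, 16, 18] -> smallest is 16
  Remaining [43, 47, 18] -> smallest is 18
  Remaining [43, 47] -> smallest is 43
  Remaining [47] -> smallest is 47
Collecting the picks in order gives the sorted list.
Final answer: [-3, 1, 16, 18, 43, 47]


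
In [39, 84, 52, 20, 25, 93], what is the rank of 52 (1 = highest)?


Sort descending: [93, 84, 52, 39, 25, 20]
Find 52 in the sorted list.
52 is at position 3.
Final answer: 3


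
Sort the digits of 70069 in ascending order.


The number 70069 has digits: 7, 0, 0, 6, 9
Sorted: 0, 0, 6, 7, 9
Joining the sorted digits gives the result.
Final answer: 00679


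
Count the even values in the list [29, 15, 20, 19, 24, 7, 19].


Check each element:
  29 is odd
  15 is odd
  20 is even
  19 is odd
  24 is even
  7 is odd
  19 is odd
Evens: [20, 24]
Count of evens = 2
Final answer: 2


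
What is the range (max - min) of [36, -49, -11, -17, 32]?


Maximum value: 36
Minimum value: -49
Range = 36 - (-49) = 85
Final answer: 85


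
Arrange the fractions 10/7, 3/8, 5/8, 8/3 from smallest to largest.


Convert to decimal for comparison:
  10/7 = 1.4286
  3/8 = 0.375
  5/8 = 0.625
  8/3 = 2.6667
Decimals in increasing order: 0.375 < 0.625 < 1.4286 < 2.6667
Writing each back as its fraction gives the sorted order.
Final answer: 3/8, 5/8, 10/7, 8/3


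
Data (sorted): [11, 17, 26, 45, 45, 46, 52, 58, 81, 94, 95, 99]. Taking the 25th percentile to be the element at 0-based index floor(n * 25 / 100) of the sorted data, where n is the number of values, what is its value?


The dataset has n = 12 elements.
Index = floor(12 * 25 / 100) = floor(300 / 100) = floor(3) = 3
Counting from index 0 in the sorted data, the element at index 3 is 45.
Final answer: 45


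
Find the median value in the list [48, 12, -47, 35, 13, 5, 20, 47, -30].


First, sort the list: [-47, -30, 5, 12, 13, 20, 35, 47, 48]
The list has 9 elements (odd count).
The middle index is 4 (0-based), and the element there is 13.
Final answer: 13


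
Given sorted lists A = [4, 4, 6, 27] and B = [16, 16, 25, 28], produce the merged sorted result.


List A: [4, 4, 6, 27]
List B: [16, 16, 25, 28]
Repeatedly compare the front elements and take the smaller:
  4 vs 16 -> take 4
  4 vs 16 -> take 4
  6 vs 16 -> take 6
  27 vs 16 -> take 16
  27 vs 16 -> take 16
  27 vs 25 -> take 25
  27 vs 28 -> take 27
  A is exhausted; append the rest of B: [28]
Final answer: [4, 4, 6, 16, 16, 25, 27, 28]


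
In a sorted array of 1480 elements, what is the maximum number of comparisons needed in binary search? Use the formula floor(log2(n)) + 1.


Binary search halves the search space each step.
Maximum comparisons = floor(log2(1480)) + 1
log2(1480) = 10.5314
floor(log2(1480)) = 10, so 10 + 1 = 11
Final answer: 11
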